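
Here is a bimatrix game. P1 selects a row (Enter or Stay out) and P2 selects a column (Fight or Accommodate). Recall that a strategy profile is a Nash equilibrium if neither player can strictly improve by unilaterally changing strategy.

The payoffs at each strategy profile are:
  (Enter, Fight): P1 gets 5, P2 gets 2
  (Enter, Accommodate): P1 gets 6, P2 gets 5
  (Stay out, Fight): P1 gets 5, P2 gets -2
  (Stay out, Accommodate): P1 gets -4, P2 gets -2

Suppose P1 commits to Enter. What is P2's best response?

Accommodate

Against Enter, P2 earns 2 from Fight and 5 from Accommodate.
So Accommodate is the best response.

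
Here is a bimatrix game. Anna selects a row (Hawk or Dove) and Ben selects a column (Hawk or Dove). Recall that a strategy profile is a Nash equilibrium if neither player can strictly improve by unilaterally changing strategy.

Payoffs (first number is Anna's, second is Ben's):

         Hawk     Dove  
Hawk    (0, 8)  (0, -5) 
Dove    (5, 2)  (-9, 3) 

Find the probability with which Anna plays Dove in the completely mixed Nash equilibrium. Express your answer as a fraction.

Let p be the probability that Anna plays Hawk. In a completely mixed equilibrium, Ben must be indifferent between Hawk and Dove.
Ben's expected payoff from Hawk is 8p + 2(1−p); from Dove it is −5p + 3(1−p).
Setting these equal: 6p + 2 = −8p + 3, so p = 1/14.
Therefore Anna plays Dove with probability 1 − 1/14 = 13/14.

13/14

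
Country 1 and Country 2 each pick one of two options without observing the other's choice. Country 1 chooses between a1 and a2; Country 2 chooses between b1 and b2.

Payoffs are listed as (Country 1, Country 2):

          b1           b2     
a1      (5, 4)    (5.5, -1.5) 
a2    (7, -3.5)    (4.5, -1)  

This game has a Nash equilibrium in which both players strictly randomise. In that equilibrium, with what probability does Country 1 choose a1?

5/16

Let x be the probability that Country 1 plays a1. In a completely mixed equilibrium, Country 2 must be indifferent between b1 and b2.
Country 2's expected payoff from b1 is 4x − 3.5(1−x); from b2 it is −1.5x − (1−x).
Setting these equal: 7.5x − 3.5 = −0.5x − 1, so x = 5/16.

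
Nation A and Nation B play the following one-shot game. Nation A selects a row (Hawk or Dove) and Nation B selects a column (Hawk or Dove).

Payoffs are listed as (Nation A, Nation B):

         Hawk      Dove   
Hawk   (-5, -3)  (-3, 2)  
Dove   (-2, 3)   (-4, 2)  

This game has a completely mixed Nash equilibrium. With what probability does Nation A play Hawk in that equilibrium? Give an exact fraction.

Let p be the probability that Nation A plays Hawk. In a completely mixed equilibrium, Nation B must be indifferent between Hawk and Dove.
Nation B's expected payoff from Hawk is −3p + 3(1−p); from Dove it is 2p + 2(1−p).
Setting these equal: −6p + 3 = 2, so p = 1/6.

1/6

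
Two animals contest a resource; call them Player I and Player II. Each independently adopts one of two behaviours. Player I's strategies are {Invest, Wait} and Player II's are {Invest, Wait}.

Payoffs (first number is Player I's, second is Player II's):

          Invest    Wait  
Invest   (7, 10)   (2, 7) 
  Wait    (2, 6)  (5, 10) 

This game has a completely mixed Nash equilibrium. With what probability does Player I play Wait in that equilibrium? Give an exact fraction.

3/7

Let r be the probability that Player I plays Invest. In a completely mixed equilibrium, Player II must be indifferent between Invest and Wait.
Player II's expected payoff from Invest is 10r + 6(1−r); from Wait it is 7r + 10(1−r).
Setting these equal: 4r + 6 = −3r + 10, so r = 4/7.
Therefore Player I plays Wait with probability 1 − 4/7 = 3/7.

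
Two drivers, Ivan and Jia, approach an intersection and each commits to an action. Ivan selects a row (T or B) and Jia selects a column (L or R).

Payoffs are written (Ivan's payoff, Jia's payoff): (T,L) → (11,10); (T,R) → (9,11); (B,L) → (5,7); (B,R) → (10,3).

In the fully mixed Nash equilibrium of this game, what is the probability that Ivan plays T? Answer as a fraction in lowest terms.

4/5

Let r be the probability that Ivan plays T. In a completely mixed equilibrium, Jia must be indifferent between L and R.
Jia's expected payoff from L is 10r + 7(1−r); from R it is 11r + 3(1−r).
Setting these equal: 3r + 7 = 8r + 3, so r = 4/5.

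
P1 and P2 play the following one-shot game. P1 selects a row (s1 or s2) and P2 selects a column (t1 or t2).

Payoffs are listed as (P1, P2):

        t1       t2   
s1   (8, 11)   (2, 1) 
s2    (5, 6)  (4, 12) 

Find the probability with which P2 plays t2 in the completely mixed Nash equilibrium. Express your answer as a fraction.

Let c be the probability that P2 plays t1. In a completely mixed equilibrium, P1 must be indifferent between s1 and s2.
P1's expected payoff from s1 is 8c + 2(1−c); from s2 it is 5c + 4(1−c).
Setting these equal: 6c + 2 = c + 4, so c = 2/5.
Therefore P2 plays t2 with probability 1 − 2/5 = 3/5.

3/5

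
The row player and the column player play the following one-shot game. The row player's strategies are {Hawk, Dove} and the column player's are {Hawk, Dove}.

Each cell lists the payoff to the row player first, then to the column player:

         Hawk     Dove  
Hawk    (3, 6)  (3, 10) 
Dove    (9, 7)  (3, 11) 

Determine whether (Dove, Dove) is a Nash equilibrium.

At (Dove, Dove), the row player earns 3; switching to Hawk would give 3, so the row player has no profitable deviation.
The column player earns 11; switching to Hawk would give 7, so the column player has no profitable deviation.
Neither player can gain by a unilateral deviation, so this profile is a Nash equilibrium.

Yes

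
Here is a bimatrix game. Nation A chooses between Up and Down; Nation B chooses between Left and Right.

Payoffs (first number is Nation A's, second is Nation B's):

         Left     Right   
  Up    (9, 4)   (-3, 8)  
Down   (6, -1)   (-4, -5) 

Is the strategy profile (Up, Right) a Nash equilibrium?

Yes

At (Up, Right), Nation A earns -3; switching to Down would give -4, so Nation A has no profitable deviation.
Nation B earns 8; switching to Left would give 4, so Nation B has no profitable deviation.
Neither player can gain by a unilateral deviation, so this profile is a Nash equilibrium.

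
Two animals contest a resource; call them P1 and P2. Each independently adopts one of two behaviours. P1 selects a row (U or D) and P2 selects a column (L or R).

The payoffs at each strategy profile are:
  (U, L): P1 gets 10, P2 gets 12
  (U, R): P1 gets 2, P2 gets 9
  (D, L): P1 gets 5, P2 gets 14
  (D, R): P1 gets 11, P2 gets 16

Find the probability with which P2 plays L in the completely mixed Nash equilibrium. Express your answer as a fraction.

Let q be the probability that P2 plays L. In a completely mixed equilibrium, P1 must be indifferent between U and D.
P1's expected payoff from U is 10q + 2(1−q); from D it is 5q + 11(1−q).
Setting these equal: 8q + 2 = −6q + 11, so q = 9/14.

9/14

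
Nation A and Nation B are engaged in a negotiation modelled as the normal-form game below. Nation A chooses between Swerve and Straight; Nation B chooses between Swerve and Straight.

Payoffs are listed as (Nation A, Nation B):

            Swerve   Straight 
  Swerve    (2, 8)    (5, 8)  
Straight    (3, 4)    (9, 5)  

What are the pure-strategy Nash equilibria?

(Swerve, Swerve): Nation A prefers Straight (3 > 2) — not an equilibrium.
(Swerve, Straight): Nation A prefers Straight (9 > 5) — not an equilibrium.
(Straight, Swerve): Nation B prefers Straight (5 > 4) — not an equilibrium.
(Straight, Straight): Nation A gets 9 ≥ 5 from Swerve, and Nation B gets 5 ≥ 4 from Swerve — Nash equilibrium.

(Straight, Straight)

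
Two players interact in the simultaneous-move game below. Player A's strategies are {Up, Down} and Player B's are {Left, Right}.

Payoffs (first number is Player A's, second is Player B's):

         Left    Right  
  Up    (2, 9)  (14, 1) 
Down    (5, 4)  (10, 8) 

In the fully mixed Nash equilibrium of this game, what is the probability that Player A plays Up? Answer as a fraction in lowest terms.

1/3

Let p be the probability that Player A plays Up. In a completely mixed equilibrium, Player B must be indifferent between Left and Right.
Player B's expected payoff from Left is 9p + 4(1−p); from Right it is p + 8(1−p).
Setting these equal: 5p + 4 = −7p + 8, so p = 1/3.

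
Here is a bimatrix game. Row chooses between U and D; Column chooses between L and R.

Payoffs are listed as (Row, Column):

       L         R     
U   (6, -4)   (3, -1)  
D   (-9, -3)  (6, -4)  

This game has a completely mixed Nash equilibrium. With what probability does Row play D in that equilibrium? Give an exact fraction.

Let r be the probability that Row plays U. In a completely mixed equilibrium, Column must be indifferent between L and R.
Column's expected payoff from L is −4r − 3(1−r); from R it is −r − 4(1−r).
Setting these equal: −r − 3 = 3r − 4, so r = 1/4.
Therefore Row plays D with probability 1 − 1/4 = 3/4.

3/4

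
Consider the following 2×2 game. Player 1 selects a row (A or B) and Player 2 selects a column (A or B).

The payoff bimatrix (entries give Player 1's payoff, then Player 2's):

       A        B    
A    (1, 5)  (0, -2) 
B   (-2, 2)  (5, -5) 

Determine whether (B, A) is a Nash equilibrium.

No

At (B, A), Player 1 earns -2; switching to A would give 1, so Player 1 would deviate.
Player 2 earns 2; switching to B would give -5, so Player 2 has no profitable deviation.
Since at least one player can profitably deviate, this is not a Nash equilibrium.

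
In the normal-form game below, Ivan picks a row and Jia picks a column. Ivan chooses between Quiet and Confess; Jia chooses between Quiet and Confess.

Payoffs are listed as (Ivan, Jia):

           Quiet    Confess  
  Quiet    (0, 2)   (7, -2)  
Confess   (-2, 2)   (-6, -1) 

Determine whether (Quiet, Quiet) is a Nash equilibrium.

At (Quiet, Quiet), Ivan earns 0; switching to Confess would give -2, so Ivan has no profitable deviation.
Jia earns 2; switching to Confess would give -2, so Jia has no profitable deviation.
Neither player can gain by a unilateral deviation, so this profile is a Nash equilibrium.

Yes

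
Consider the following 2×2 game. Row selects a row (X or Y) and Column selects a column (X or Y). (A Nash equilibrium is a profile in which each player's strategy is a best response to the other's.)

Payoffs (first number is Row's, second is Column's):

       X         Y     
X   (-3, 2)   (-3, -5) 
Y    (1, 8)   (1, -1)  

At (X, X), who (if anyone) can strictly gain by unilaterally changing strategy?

Row

Row at (X, X) earns -3; deviating to Y yields 1 — a strict improvement.
Column earns 2; deviating to Y yields -5 — not better.
Only Row has a strictly profitable deviation.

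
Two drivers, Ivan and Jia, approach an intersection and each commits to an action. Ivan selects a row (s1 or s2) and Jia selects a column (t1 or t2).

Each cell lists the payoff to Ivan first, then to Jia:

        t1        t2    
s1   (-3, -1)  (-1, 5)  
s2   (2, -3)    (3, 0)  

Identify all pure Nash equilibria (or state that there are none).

(s1, t1): Ivan prefers s2 (2 > -3); Jia prefers t2 (5 > -1) — not an equilibrium.
(s1, t2): Ivan prefers s2 (3 > -1) — not an equilibrium.
(s2, t1): Jia prefers t2 (0 > -3) — not an equilibrium.
(s2, t2): Ivan gets 3 ≥ -1 from s1, and Jia gets 0 ≥ -3 from t1 — Nash equilibrium.

(s2, t2)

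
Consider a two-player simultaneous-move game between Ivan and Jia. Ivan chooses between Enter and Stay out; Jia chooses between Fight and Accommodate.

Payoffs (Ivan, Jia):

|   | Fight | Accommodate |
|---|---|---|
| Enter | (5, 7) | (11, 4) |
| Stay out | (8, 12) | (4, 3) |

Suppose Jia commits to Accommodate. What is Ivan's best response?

Against Accommodate, Ivan earns 11 from Enter and 4 from Stay out.
So Enter is the best response.

Enter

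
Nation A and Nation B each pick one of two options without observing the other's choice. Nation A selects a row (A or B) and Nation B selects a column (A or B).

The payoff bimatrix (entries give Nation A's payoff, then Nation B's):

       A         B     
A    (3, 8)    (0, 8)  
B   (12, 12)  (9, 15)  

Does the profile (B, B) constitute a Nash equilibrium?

Yes

At (B, B), Nation A earns 9; switching to A would give 0, so Nation A has no profitable deviation.
Nation B earns 15; switching to A would give 12, so Nation B has no profitable deviation.
Neither player can gain by a unilateral deviation, so this profile is a Nash equilibrium.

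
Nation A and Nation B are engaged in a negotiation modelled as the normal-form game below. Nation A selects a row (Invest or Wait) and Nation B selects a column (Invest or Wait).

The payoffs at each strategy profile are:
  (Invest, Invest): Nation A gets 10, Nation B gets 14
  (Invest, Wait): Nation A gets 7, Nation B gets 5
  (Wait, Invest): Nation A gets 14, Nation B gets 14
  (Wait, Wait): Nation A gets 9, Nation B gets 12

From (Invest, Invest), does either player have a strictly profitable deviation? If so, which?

Nation A

Nation A at (Invest, Invest) earns 10; deviating to Wait yields 14 — a strict improvement.
Nation B earns 14; deviating to Wait yields 5 — not better.
Only Nation A has a strictly profitable deviation.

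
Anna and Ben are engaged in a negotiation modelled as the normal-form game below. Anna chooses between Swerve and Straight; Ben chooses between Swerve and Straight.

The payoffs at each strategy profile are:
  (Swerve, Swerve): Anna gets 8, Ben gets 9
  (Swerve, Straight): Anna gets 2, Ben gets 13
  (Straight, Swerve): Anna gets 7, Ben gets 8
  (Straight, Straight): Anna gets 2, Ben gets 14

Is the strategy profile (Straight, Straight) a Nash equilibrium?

Yes

At (Straight, Straight), Anna earns 2; switching to Swerve would give 2, so Anna has no profitable deviation.
Ben earns 14; switching to Swerve would give 8, so Ben has no profitable deviation.
Neither player can gain by a unilateral deviation, so this profile is a Nash equilibrium.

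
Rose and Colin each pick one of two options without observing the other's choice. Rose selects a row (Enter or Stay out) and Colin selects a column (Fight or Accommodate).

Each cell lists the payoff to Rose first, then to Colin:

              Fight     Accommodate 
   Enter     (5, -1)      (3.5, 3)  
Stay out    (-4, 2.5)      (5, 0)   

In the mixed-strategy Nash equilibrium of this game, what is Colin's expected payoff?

15/13

First find x, the probability Rose plays Enter, from Colin's indifference between Fight and Accommodate: −x + 2.5(1−x) = 3x, giving x = 5/13.
Since Colin is indifferent in equilibrium, Colin's expected payoff equals the payoff from either column against (5/13, 8/13). Using Fight: −(5/13) + 2.5(8/13) = 15/13.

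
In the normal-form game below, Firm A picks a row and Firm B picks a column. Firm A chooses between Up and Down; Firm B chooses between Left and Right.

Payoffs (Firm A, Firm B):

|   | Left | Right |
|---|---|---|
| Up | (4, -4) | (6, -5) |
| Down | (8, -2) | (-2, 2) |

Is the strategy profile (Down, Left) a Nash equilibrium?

At (Down, Left), Firm A earns 8; switching to Up would give 4, so Firm A has no profitable deviation.
Firm B earns -2; switching to Right would give 2, so Firm B would deviate.
Since at least one player can profitably deviate, this is not a Nash equilibrium.

No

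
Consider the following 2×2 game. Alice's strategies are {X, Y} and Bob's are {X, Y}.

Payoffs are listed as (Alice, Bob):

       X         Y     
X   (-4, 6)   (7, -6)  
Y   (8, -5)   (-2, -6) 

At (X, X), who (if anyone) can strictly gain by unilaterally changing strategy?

Alice at (X, X) earns -4; deviating to Y yields 8 — a strict improvement.
Bob earns 6; deviating to Y yields -6 — not better.
Only Alice has a strictly profitable deviation.

Alice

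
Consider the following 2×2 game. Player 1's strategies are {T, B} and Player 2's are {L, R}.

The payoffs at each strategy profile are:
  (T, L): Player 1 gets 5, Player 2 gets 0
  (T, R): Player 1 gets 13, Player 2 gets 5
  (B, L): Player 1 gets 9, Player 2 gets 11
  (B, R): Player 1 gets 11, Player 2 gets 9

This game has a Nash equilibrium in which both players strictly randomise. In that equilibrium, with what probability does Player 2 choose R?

2/3

Let q be the probability that Player 2 plays L. In a completely mixed equilibrium, Player 1 must be indifferent between T and B.
Player 1's expected payoff from T is 5q + 13(1−q); from B it is 9q + 11(1−q).
Setting these equal: −8q + 13 = −2q + 11, so q = 1/3.
Therefore Player 2 plays R with probability 1 − 1/3 = 2/3.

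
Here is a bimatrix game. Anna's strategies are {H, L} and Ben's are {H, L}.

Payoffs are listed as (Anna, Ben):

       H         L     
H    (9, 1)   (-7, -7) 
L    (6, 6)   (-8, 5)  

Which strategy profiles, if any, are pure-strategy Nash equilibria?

(H, H): Anna gets 9 ≥ 6 from L, and Ben gets 1 ≥ -7 from L — Nash equilibrium.
(H, L): Ben prefers H (1 > -7) — not an equilibrium.
(L, H): Anna prefers H (9 > 6) — not an equilibrium.
(L, L): Anna prefers H (-7 > -8); Ben prefers H (6 > 5) — not an equilibrium.

(H, H)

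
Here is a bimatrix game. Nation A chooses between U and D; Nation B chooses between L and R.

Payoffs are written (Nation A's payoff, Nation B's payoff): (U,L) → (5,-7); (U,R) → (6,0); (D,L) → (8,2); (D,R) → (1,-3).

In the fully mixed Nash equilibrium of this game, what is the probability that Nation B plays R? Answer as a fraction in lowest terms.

3/8

Let c be the probability that Nation B plays L. In a completely mixed equilibrium, Nation A must be indifferent between U and D.
Nation A's expected payoff from U is 5c + 6(1−c); from D it is 8c + (1−c).
Setting these equal: −c + 6 = 7c + 1, so c = 5/8.
Therefore Nation B plays R with probability 1 − 5/8 = 3/8.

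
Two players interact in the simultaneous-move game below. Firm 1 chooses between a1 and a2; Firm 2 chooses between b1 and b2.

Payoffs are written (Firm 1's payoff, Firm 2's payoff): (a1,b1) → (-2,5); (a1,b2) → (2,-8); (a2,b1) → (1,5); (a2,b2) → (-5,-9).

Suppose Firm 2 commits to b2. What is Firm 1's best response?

Against b2, Firm 1 earns 2 from a1 and -5 from a2.
So a1 is the best response.

a1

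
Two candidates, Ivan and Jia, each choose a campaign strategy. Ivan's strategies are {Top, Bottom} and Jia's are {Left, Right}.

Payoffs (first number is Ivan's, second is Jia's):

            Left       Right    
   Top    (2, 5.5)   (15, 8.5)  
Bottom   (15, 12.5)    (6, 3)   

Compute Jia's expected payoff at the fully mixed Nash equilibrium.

First find p, the probability Ivan plays Top, from Jia's indifference between Left and Right: 5.5p + 12.5(1−p) = 8.5p + 3(1−p), giving p = 19/25.
Since Jia is indifferent in equilibrium, Jia's expected payoff equals the payoff from either column against (19/25, 6/25). Using Left: 5.5(19/25) + 12.5(6/25) = 359/50.

359/50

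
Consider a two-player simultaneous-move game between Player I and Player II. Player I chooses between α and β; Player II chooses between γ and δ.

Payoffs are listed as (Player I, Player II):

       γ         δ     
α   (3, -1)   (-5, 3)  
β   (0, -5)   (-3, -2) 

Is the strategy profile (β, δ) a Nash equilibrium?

Yes

At (β, δ), Player I earns -3; switching to α would give -5, so Player I has no profitable deviation.
Player II earns -2; switching to γ would give -5, so Player II has no profitable deviation.
Neither player can gain by a unilateral deviation, so this profile is a Nash equilibrium.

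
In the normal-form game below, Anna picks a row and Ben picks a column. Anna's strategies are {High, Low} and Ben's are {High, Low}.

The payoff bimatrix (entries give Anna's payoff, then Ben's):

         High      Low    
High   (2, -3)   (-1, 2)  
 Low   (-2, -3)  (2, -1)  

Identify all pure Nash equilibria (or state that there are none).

(Low, Low)

(High, High): Ben prefers Low (2 > -3) — not an equilibrium.
(High, Low): Anna prefers Low (2 > -1) — not an equilibrium.
(Low, High): Anna prefers High (2 > -2); Ben prefers Low (-1 > -3) — not an equilibrium.
(Low, Low): Anna gets 2 ≥ -1 from High, and Ben gets -1 ≥ -3 from High — Nash equilibrium.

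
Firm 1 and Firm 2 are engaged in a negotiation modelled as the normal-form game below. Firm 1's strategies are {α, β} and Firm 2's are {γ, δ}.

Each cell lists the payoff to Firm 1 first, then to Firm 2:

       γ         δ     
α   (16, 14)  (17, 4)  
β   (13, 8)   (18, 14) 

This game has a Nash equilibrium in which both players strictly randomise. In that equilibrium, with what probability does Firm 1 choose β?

5/8

Let p be the probability that Firm 1 plays α. In a completely mixed equilibrium, Firm 2 must be indifferent between γ and δ.
Firm 2's expected payoff from γ is 14p + 8(1−p); from δ it is 4p + 14(1−p).
Setting these equal: 6p + 8 = −10p + 14, so p = 3/8.
Therefore Firm 1 plays β with probability 1 − 3/8 = 5/8.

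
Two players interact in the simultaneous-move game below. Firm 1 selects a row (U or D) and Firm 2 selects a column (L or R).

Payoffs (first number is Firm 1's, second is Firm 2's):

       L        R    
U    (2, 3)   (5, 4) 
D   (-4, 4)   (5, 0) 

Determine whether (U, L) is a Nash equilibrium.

No

At (U, L), Firm 1 earns 2; switching to D would give -4, so Firm 1 has no profitable deviation.
Firm 2 earns 3; switching to R would give 4, so Firm 2 would deviate.
Since at least one player can profitably deviate, this is not a Nash equilibrium.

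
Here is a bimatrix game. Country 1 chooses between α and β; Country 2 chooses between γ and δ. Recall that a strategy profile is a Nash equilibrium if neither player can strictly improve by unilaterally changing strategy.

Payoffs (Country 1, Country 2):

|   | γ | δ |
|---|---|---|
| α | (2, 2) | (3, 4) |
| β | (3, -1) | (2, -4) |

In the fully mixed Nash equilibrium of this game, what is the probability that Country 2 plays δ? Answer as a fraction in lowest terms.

1/2

Let c be the probability that Country 2 plays γ. In a completely mixed equilibrium, Country 1 must be indifferent between α and β.
Country 1's expected payoff from α is 2c + 3(1−c); from β it is 3c + 2(1−c).
Setting these equal: −c + 3 = c + 2, so c = 1/2.
Therefore Country 2 plays δ with probability 1 − 1/2 = 1/2.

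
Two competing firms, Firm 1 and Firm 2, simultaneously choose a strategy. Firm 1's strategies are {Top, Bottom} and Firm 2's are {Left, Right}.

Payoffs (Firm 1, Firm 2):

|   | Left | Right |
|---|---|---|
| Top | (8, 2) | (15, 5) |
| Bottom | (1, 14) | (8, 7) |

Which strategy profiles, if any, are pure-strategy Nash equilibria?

(Top, Left): Firm 2 prefers Right (5 > 2) — not an equilibrium.
(Top, Right): Firm 1 gets 15 ≥ 8 from Bottom, and Firm 2 gets 5 ≥ 2 from Left — Nash equilibrium.
(Bottom, Left): Firm 1 prefers Top (8 > 1) — not an equilibrium.
(Bottom, Right): Firm 1 prefers Top (15 > 8); Firm 2 prefers Left (14 > 7) — not an equilibrium.

(Top, Right)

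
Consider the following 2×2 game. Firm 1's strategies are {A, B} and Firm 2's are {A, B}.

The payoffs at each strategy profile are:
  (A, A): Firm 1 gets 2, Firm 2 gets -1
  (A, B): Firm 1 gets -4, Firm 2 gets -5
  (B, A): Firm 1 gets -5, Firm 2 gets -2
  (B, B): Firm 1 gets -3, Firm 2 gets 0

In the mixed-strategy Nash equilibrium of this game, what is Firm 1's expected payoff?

First find y, the probability Firm 2 plays A, from Firm 1's indifference between A and B: 2y − 4(1−y) = −5y − 3(1−y), giving y = 1/8.
Since Firm 1 is indifferent in equilibrium, Firm 1's expected payoff equals the payoff from either row against (1/8, 7/8). Using A: 2(1/8) − 4(7/8) = -13/4.

-13/4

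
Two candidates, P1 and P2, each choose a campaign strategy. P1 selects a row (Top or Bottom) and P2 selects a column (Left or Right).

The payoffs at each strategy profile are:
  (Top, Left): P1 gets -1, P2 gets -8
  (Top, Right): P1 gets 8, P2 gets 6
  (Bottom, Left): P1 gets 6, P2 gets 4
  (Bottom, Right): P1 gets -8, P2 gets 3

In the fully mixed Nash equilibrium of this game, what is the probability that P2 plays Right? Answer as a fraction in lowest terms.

7/23

Let q be the probability that P2 plays Left. In a completely mixed equilibrium, P1 must be indifferent between Top and Bottom.
P1's expected payoff from Top is −q + 8(1−q); from Bottom it is 6q − 8(1−q).
Setting these equal: −9q + 8 = 14q − 8, so q = 16/23.
Therefore P2 plays Right with probability 1 − 16/23 = 7/23.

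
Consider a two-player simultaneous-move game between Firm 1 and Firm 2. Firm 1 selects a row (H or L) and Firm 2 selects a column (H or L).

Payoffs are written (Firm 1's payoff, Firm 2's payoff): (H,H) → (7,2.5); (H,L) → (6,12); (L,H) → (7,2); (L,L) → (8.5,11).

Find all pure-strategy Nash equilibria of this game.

(L, L)

(H, H): Firm 2 prefers L (12 > 2.5) — not an equilibrium.
(H, L): Firm 1 prefers L (8.5 > 6) — not an equilibrium.
(L, H): Firm 2 prefers L (11 > 2) — not an equilibrium.
(L, L): Firm 1 gets 8.5 ≥ 6 from H, and Firm 2 gets 11 ≥ 2 from H — Nash equilibrium.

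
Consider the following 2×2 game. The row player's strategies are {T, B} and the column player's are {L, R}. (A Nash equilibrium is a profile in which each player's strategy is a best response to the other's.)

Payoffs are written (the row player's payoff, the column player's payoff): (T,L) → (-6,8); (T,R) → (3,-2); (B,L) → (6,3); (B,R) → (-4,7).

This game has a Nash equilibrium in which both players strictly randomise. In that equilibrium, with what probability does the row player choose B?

Let r be the probability that the row player plays T. In a completely mixed equilibrium, the column player must be indifferent between L and R.
The column player's expected payoff from L is 8r + 3(1−r); from R it is −2r + 7(1−r).
Setting these equal: 5r + 3 = −9r + 7, so r = 2/7.
Therefore the row player plays B with probability 1 − 2/7 = 5/7.

5/7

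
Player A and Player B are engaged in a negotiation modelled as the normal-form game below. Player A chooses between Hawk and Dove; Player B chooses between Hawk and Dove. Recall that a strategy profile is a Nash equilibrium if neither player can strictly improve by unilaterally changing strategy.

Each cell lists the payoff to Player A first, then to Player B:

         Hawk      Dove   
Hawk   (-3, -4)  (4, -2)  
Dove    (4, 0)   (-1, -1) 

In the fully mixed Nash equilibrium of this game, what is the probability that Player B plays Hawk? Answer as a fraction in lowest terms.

5/12

Let c be the probability that Player B plays Hawk. In a completely mixed equilibrium, Player A must be indifferent between Hawk and Dove.
Player A's expected payoff from Hawk is −3c + 4(1−c); from Dove it is 4c − (1−c).
Setting these equal: −7c + 4 = 5c − 1, so c = 5/12.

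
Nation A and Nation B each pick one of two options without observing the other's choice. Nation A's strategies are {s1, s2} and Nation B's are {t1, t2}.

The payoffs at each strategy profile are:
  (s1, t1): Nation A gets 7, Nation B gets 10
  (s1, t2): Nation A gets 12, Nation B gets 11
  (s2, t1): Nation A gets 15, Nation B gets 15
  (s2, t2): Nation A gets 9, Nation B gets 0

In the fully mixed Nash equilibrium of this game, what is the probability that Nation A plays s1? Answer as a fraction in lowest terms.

15/16

Let p be the probability that Nation A plays s1. In a completely mixed equilibrium, Nation B must be indifferent between t1 and t2.
Nation B's expected payoff from t1 is 10p + 15(1−p); from t2 it is 11p.
Setting these equal: −5p + 15 = 11p, so p = 15/16.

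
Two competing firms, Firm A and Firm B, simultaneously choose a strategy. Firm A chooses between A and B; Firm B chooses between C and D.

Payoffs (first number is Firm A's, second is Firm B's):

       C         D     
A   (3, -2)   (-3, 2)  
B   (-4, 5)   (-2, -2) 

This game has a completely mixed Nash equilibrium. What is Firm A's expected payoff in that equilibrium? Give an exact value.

-9/4

First find q, the probability Firm B plays C, from Firm A's indifference between A and B: 3q − 3(1−q) = −4q − 2(1−q), giving q = 1/8.
Since Firm A is indifferent in equilibrium, Firm A's expected payoff equals the payoff from either row against (1/8, 7/8). Using A: 3(1/8) − 3(7/8) = -9/4.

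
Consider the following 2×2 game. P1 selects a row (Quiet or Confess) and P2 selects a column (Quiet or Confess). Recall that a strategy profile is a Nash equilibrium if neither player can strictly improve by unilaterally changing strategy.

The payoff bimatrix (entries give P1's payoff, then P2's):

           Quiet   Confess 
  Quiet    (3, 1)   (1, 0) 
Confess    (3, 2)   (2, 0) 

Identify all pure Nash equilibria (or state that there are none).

(Quiet, Quiet) and (Confess, Quiet)

(Quiet, Quiet): P1 gets 3 ≥ 3 from Confess, and P2 gets 1 ≥ 0 from Confess — Nash equilibrium.
(Quiet, Confess): P1 prefers Confess (2 > 1); P2 prefers Quiet (1 > 0) — not an equilibrium.
(Confess, Quiet): P1 gets 3 ≥ 3 from Quiet, and P2 gets 2 ≥ 0 from Confess — Nash equilibrium.
(Confess, Confess): P2 prefers Quiet (2 > 0) — not an equilibrium.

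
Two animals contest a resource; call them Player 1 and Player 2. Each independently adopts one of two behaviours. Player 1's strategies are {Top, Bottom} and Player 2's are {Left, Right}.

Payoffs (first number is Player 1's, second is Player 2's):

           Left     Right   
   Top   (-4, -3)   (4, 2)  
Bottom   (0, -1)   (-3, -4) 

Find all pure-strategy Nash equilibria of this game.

(Top, Left): Player 1 prefers Bottom (0 > -4); Player 2 prefers Right (2 > -3) — not an equilibrium.
(Top, Right): Player 1 gets 4 ≥ -3 from Bottom, and Player 2 gets 2 ≥ -3 from Left — Nash equilibrium.
(Bottom, Left): Player 1 gets 0 ≥ -4 from Top, and Player 2 gets -1 ≥ -4 from Right — Nash equilibrium.
(Bottom, Right): Player 1 prefers Top (4 > -3); Player 2 prefers Left (-1 > -4) — not an equilibrium.

(Top, Right) and (Bottom, Left)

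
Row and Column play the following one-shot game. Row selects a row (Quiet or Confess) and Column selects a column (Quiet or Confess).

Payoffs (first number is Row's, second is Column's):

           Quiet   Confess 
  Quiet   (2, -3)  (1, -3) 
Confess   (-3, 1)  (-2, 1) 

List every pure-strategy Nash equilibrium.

(Quiet, Quiet): Row gets 2 ≥ -3 from Confess, and Column gets -3 ≥ -3 from Confess — Nash equilibrium.
(Quiet, Confess): Row gets 1 ≥ -2 from Confess, and Column gets -3 ≥ -3 from Quiet — Nash equilibrium.
(Confess, Quiet): Row prefers Quiet (2 > -3) — not an equilibrium.
(Confess, Confess): Row prefers Quiet (1 > -2) — not an equilibrium.

(Quiet, Quiet) and (Quiet, Confess)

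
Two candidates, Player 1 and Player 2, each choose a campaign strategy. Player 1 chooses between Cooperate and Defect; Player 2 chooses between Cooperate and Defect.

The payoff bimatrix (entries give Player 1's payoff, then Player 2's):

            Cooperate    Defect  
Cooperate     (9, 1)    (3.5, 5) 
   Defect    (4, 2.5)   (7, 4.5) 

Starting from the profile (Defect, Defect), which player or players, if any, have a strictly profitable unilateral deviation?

Neither

Player 1 at (Defect, Defect) earns 7; deviating to Cooperate yields 3.5 — not better.
Player 2 earns 4.5; deviating to Cooperate yields 2.5 — not better.
Neither player can strictly improve; the profile is a Nash equilibrium.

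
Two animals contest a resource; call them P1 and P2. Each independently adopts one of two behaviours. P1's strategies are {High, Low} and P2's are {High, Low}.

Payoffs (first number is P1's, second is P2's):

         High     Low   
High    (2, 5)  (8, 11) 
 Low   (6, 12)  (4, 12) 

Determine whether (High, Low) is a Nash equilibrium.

At (High, Low), P1 earns 8; switching to Low would give 4, so P1 has no profitable deviation.
P2 earns 11; switching to High would give 5, so P2 has no profitable deviation.
Neither player can gain by a unilateral deviation, so this profile is a Nash equilibrium.

Yes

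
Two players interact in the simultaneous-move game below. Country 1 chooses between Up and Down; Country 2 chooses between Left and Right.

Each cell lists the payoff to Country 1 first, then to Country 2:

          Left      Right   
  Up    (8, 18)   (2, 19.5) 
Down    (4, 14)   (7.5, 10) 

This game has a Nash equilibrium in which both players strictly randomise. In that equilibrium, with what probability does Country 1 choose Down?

3/11

Let p be the probability that Country 1 plays Up. In a completely mixed equilibrium, Country 2 must be indifferent between Left and Right.
Country 2's expected payoff from Left is 18p + 14(1−p); from Right it is 19.5p + 10(1−p).
Setting these equal: 4p + 14 = 9.5p + 10, so p = 8/11.
Therefore Country 1 plays Down with probability 1 − 8/11 = 3/11.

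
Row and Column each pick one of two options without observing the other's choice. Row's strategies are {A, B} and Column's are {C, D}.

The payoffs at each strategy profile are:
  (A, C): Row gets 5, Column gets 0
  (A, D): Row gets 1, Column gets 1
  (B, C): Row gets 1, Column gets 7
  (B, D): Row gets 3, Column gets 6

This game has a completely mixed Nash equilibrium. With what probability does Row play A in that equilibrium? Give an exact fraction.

Let p be the probability that Row plays A. In a completely mixed equilibrium, Column must be indifferent between C and D.
Column's expected payoff from C is 7(1−p); from D it is p + 6(1−p).
Setting these equal: −7p + 7 = −5p + 6, so p = 1/2.

1/2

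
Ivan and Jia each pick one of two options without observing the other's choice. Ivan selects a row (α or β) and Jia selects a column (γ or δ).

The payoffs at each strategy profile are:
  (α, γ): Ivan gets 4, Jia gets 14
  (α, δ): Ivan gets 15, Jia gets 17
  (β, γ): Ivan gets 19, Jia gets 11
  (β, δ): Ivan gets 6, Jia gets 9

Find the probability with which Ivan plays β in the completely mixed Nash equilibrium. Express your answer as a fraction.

3/5

Let p be the probability that Ivan plays α. In a completely mixed equilibrium, Jia must be indifferent between γ and δ.
Jia's expected payoff from γ is 14p + 11(1−p); from δ it is 17p + 9(1−p).
Setting these equal: 3p + 11 = 8p + 9, so p = 2/5.
Therefore Ivan plays β with probability 1 − 2/5 = 3/5.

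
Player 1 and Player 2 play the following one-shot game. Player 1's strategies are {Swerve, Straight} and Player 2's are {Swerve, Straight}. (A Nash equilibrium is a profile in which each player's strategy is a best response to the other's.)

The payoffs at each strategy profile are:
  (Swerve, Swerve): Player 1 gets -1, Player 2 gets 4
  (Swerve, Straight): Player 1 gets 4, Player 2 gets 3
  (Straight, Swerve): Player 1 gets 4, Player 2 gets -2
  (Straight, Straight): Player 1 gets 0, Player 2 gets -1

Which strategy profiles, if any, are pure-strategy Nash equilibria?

(Swerve, Swerve): Player 1 prefers Straight (4 > -1) — not an equilibrium.
(Swerve, Straight): Player 2 prefers Swerve (4 > 3) — not an equilibrium.
(Straight, Swerve): Player 2 prefers Straight (-1 > -2) — not an equilibrium.
(Straight, Straight): Player 1 prefers Swerve (4 > 0) — not an equilibrium.

none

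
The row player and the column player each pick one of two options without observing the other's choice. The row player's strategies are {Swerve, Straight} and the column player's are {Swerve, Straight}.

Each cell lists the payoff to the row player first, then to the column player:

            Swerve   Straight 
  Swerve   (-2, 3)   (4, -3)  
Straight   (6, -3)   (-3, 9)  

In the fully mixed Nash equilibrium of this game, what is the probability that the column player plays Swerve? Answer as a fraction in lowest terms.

Let y be the probability that the column player plays Swerve. In a completely mixed equilibrium, the row player must be indifferent between Swerve and Straight.
The row player's expected payoff from Swerve is −2y + 4(1−y); from Straight it is 6y − 3(1−y).
Setting these equal: −6y + 4 = 9y − 3, so y = 7/15.

7/15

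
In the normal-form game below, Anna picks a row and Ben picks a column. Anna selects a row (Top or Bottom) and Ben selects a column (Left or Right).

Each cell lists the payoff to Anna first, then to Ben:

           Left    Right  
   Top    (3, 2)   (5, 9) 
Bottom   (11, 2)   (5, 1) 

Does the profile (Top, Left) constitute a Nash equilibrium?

At (Top, Left), Anna earns 3; switching to Bottom would give 11, so Anna would deviate.
Ben earns 2; switching to Right would give 9, so Ben would deviate.
Since at least one player can profitably deviate, this is not a Nash equilibrium.

No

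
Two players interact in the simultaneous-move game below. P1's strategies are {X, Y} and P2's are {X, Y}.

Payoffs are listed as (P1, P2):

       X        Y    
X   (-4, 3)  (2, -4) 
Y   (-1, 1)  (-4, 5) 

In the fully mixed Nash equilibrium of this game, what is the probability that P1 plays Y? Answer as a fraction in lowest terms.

7/11

Let p be the probability that P1 plays X. In a completely mixed equilibrium, P2 must be indifferent between X and Y.
P2's expected payoff from X is 3p + (1−p); from Y it is −4p + 5(1−p).
Setting these equal: 2p + 1 = −9p + 5, so p = 4/11.
Therefore P1 plays Y with probability 1 − 4/11 = 7/11.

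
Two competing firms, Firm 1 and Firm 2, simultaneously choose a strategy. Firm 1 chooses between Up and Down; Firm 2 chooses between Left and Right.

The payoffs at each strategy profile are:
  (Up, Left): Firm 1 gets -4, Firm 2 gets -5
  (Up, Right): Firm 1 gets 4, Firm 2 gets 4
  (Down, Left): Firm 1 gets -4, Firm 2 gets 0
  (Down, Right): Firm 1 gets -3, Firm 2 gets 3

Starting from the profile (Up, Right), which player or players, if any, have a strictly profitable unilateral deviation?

Firm 1 at (Up, Right) earns 4; deviating to Down yields -3 — not better.
Firm 2 earns 4; deviating to Left yields -5 — not better.
Neither player can strictly improve; the profile is a Nash equilibrium.

Neither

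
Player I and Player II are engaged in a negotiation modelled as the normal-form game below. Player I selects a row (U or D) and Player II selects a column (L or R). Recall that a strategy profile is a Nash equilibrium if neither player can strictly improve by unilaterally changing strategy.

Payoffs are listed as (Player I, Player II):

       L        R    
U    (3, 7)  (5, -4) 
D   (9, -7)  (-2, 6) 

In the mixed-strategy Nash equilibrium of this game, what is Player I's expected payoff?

51/13

First find y, the probability Player II plays L, from Player I's indifference between U and D: 3y + 5(1−y) = 9y − 2(1−y), giving y = 7/13.
Since Player I is indifferent in equilibrium, Player I's expected payoff equals the payoff from either row against (7/13, 6/13). Using U: 3(7/13) + 5(6/13) = 51/13.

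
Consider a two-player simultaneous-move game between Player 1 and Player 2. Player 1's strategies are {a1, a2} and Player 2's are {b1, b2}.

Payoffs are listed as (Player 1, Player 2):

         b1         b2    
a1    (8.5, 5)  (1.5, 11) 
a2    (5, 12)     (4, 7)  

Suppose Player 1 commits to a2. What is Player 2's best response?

Against a2, Player 2 earns 12 from b1 and 7 from b2.
So b1 is the best response.

b1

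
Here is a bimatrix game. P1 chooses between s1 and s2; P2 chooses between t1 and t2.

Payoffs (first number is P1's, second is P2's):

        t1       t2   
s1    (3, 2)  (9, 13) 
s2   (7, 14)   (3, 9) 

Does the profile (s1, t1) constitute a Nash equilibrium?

At (s1, t1), P1 earns 3; switching to s2 would give 7, so P1 would deviate.
P2 earns 2; switching to t2 would give 13, so P2 would deviate.
Since at least one player can profitably deviate, this is not a Nash equilibrium.

No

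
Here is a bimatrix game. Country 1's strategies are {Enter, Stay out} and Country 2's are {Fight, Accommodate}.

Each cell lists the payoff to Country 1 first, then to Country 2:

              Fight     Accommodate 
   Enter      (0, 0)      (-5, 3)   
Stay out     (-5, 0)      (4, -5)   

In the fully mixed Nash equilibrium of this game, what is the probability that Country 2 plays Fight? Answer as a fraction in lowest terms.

9/14

Let c be the probability that Country 2 plays Fight. In a completely mixed equilibrium, Country 1 must be indifferent between Enter and Stay out.
Country 1's expected payoff from Enter is −5(1−c); from Stay out it is −5c + 4(1−c).
Setting these equal: 5c − 5 = −9c + 4, so c = 9/14.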